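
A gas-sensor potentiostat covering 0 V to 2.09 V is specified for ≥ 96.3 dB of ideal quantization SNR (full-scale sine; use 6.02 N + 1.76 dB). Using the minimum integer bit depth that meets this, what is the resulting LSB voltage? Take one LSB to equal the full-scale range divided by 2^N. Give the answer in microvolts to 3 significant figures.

31.9 µV

Span = 2.09 V.
6.02 N + 1.76 ≥ 96.3 gives N ≥ 15.704, so the minimum integer is 16.
One LSB is 2.09 V / 65536 = 31.9 µV.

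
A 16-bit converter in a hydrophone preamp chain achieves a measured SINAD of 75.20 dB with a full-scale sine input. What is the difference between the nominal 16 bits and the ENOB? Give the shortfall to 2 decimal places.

3.80 bits

Effective bits = (75.20 − 1.76)/6.02 = 12.1993.
Lost resolution: 16 − 12.1993 = 3.8007 bits.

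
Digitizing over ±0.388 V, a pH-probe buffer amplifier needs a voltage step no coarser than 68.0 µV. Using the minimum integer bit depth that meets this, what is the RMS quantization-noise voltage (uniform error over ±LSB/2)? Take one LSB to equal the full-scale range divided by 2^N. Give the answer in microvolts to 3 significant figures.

The full-scale span is 0.388 − (-0.388) = 0.776 V.
Need 2^N ≥ 0.776 V / 68.0 µV = 11410 → N_min = 14.
One LSB is 0.776 V / 16384 = 47.363 µV.
RMS noise = LSB/√12 = 13.7 µV.

13.7 µV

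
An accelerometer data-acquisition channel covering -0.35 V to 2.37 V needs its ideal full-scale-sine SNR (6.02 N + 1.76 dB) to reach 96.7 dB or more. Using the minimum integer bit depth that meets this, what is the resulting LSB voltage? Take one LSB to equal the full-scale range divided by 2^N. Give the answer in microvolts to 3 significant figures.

41.5 µV

The full-scale span is 2.37 − (-0.35) = 2.72 V.
Solving 6.02 N ≥ 96.7 − 1.76: N ≥ 15.771. Round up → N = 16.
LSB = 2.72 V ÷ 2^16 = 2.72/65536 V = 41.5 µV.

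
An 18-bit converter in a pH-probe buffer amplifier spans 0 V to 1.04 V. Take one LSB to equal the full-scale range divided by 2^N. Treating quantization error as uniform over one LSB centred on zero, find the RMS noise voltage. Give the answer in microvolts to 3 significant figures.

V_FS = 1.04 V.
One LSB is 1.04 V / 262144 = 3.9673 µV.
V_rms = LSB/√12 = 3.9673 µV / √12 = 1.15 µV.

1.15 µV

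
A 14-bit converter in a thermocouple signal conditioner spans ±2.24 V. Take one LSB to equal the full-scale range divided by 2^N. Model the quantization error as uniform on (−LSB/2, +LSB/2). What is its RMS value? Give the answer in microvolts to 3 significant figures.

Range = 2.24 − (-2.24) = 4.48 V.
Step size = 4.48/16384 V = 273.44 µV.
For a uniform distribution on [−LSB/2, +LSB/2], V_rms = LSB/√12 = 273.44 µV/3.4641 = 78.9 µV.

78.9 µV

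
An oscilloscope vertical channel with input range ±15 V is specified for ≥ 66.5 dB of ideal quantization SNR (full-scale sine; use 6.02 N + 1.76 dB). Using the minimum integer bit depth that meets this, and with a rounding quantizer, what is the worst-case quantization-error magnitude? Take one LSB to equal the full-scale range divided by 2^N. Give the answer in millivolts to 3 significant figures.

Range = 15 − (-15) = 30 V.
Required N = ⌈(66.5 − 1.76)/6.02⌉ = ⌈10.754⌉ = 11.
LSB = 30 V / 2^11 = 14.648 mV.
Max error for round-to-nearest is LSB/2 = 7.32 mV.

7.32 mV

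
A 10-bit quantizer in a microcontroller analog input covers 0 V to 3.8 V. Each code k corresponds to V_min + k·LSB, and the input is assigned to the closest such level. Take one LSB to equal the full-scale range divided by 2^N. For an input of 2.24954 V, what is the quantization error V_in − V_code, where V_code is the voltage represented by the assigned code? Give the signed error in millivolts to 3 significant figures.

+0.712 mV

V_FS = 3.8 V. LSB = 3.8 V / 2^10 ≈ 3.711 mV.
(V_in − V_min)/LSB = (2.24954 − (0)) × 1024/3.8 = 606.1918 → nearest code k = 606.
Reconstructed level: 0 + 606 × 3.8/1024 V = 2.248828125 V.
e = 2.24954 − (2.248828125) = +0.712 mV.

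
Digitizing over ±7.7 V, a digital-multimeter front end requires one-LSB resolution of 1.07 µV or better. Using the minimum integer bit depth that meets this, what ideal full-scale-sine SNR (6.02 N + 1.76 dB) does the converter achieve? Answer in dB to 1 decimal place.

The full-scale span is 7.7 − (-7.7) = 15.4 V.
Required number of levels: 15.4/1.07 µV = 1.4393e7; smallest N with 2^N ≥ that is 24.
6.02(24) + 1.76 = 146.24 dB.

146.2 dB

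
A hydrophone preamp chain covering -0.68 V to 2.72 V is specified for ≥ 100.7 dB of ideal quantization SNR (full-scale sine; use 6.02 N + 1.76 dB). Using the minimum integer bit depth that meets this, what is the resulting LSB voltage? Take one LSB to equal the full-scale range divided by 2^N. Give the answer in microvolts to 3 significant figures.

25.9 µV

Span: 2.72 V − (-0.68 V) = 3.4 V.
N ≥ (100.7 − 1.76)/6.02 = 16.435 → N_min = 17.
One LSB is 3.4 V / 131072 = 25.9 µV.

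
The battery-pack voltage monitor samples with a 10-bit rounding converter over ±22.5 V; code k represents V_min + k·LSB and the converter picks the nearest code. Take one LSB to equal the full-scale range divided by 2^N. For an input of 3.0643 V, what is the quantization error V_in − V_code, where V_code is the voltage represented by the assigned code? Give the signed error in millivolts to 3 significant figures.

Full-scale range = 22.5 V − (-22.5 V) = 45 V. LSB = 45 V / 2^10 ≈ 43.95 mV.
Position in LSBs: (3.0643 − (-22.5)) × 1024/45 = 581.7298; rounding gives k = 582.
V_code = V_min + k × range/2^10 = -22.5 + 582 × 45/1024 = 3.076171875 V.
Error = V_in − V_code = 3.0643 − (3.076171875) = −11.9 mV.

−11.9 mV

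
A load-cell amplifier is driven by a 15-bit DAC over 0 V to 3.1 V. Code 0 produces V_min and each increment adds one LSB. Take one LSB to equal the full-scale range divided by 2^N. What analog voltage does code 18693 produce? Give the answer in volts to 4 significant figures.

1.768 V

Span = 3.1 V. LSB = 3.1 V / 2^15.
Output = V_min + (18693/32768) × range = 0 + 0.570465 × 3.1 V
      = 0 V + 1.76844 V = 1.76844 V.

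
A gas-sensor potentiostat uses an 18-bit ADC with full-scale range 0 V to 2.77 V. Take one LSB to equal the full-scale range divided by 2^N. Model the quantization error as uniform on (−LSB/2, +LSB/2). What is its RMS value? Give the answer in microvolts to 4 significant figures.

Full-scale range = 2.77 V.
Step size = 2.77/262144 V = 10.5667 µV.
σ_q = LSB/√12 = 10.5667 µV/3.4641 = 3.050 µV.

3.050 µV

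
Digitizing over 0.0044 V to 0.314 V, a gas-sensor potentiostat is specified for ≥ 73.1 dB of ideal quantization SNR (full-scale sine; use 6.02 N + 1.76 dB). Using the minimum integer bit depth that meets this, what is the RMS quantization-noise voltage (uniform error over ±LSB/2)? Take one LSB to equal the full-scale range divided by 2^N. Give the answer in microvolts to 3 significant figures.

Full-scale range = 0.314 V − (0.0044 V) = 0.3096 V.
6.02 N + 1.76 ≥ 73.1 gives N ≥ 11.850, so the minimum integer is 12.
LSB = 0.3096 V / 2^12 = 75.586 µV.
V_rms = LSB/√12 = 21.8 µV.

21.8 µV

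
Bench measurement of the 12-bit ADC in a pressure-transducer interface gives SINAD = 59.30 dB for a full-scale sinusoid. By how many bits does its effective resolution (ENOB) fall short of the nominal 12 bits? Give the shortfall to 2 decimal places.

N_eff = (59.30 − 1.76)/6.02 = 9.5581 bits.
12 − 9.5581 = 2.44 bits below nominal.

2.44 bits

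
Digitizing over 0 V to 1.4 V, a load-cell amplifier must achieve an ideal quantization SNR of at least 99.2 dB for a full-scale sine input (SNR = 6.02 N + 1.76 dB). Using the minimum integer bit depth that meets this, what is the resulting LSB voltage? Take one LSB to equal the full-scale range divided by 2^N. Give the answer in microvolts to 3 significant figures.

10.7 µV

Full-scale range = 1.4 V.
N ≥ (99.2 − 1.76)/6.02 = 16.186 → N_min = 17.
LSB = 1.4 V ÷ 2^17 = 1.4/131072 V = 10.7 µV.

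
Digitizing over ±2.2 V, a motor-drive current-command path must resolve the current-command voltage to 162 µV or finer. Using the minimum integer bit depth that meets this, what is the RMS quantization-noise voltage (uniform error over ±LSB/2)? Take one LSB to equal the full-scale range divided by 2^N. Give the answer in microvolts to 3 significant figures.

38.8 µV

Full-scale range = 2.2 V − (-2.2 V) = 4.4 V.
Required number of levels: 4.4/162 µV = 27160; smallest N with 2^N ≥ that is 15.
LSB = 4.4 V / 2^15 = 134.28 µV.
RMS noise = LSB/√12 = 38.8 µV.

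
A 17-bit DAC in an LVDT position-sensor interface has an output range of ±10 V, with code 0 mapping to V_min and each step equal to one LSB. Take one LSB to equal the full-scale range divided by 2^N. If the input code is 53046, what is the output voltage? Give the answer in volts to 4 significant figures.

Range = 10 − (-10) = 20 V. LSB = 20 V / 2^17.
V_out = V_min + code × LSB = -10 V + 53046 × 20 V / 131072
      = -10 V + 8.09418 V = -1.90582 V.

-1.906 V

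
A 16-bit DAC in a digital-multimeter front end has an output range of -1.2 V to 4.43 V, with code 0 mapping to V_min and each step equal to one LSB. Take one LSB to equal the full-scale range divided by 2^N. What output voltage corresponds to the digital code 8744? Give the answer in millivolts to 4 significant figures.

Span: 4.43 V − (-1.2 V) = 5.63 V. LSB = 5.63 V / 2^16.
Output = V_min + (8744/65536) × range = -1.2 + 0.133423 × 5.63 V
      = -1.2 + 0.751171 = -0.448829 V.

-448.8 mV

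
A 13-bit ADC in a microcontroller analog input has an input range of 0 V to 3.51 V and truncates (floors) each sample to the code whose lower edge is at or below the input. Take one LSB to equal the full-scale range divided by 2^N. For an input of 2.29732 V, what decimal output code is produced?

5361

V_FS = 3.51 V. LSB = 3.51 V / 2^13 ≈ 428.5 µV.
(V_in − V_min) × 2^13/range = (2.29732 − (0)) × 8192/3.51 = 5361.722.
Floor → code = 5361.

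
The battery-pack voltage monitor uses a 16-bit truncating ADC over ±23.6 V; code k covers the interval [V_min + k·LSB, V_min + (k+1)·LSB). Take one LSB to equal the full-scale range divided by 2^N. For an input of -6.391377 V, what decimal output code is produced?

Full-scale range = 23.6 V − (-23.6 V) = 47.2 V. LSB = 47.2 V / 2^16 ≈ 0.7202 mV.
code = ⌊(V_in − V_min)/LSB⌋ = ⌊(V_in − V_min) × 2^16 / range⌋
     = ⌊(-6.391377 − (-23.6)) × 65536 / 47.2⌋ = ⌊17.208623 × 65536/47.2⌋
     = ⌊23893.736⌋ = 23893.

23893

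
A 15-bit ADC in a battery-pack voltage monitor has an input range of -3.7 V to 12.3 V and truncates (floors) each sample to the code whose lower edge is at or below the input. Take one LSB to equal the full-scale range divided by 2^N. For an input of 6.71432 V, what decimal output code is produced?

21328

Span: 12.3 V − (-3.7 V) = 16 V. LSB = 16 V / 2^15 ≈ 488.3 µV.
V_in − V_min = 6.71432 − (-3.7) = 10.41432 V.
Divide by LSB: 10.41432 × 32768/16 = 21328.5274.
Truncating gives code 21328.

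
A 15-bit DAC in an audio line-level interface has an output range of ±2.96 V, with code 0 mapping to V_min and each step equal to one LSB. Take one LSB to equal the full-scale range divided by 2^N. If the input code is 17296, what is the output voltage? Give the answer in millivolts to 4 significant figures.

164.8 mV

Range = 2.96 − (-2.96) = 5.92 V. LSB = 5.92 V / 2^15.
V_out = V_min + code × LSB = -2.96 V + 17296 × 5.92 V / 32768
      = -2.96 V + 3.12477 V = 0.164766 V.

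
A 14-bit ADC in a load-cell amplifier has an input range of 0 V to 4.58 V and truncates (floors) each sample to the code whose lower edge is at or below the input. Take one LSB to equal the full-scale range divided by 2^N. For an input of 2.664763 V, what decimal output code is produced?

V_FS = 4.58 V. LSB = 4.58 V / 2^14 ≈ 279.5 µV.
code = ⌊(V_in − V_min)/LSB⌋ = ⌊(V_in − V_min) × 2^14 / range⌋
     = ⌊(2.664763 − (0)) × 16384 / 4.58⌋ = ⌊2.664763 × 16384/4.58⌋
     = ⌊9532.637⌋ = 9532.

9532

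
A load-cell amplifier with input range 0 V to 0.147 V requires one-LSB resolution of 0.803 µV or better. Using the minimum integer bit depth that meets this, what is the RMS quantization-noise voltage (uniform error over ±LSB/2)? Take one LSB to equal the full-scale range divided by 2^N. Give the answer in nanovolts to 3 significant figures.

Span = 0.147 V.
Need 2^N ≥ 0.147 V / 0.803 µV = 183100 → N_min = 18.
LSB = 0.147 V ÷ 2^18 = 0.147/262144 V = 0.56076 µV.
RMS noise = LSB/√12 = 162 nV.

162 nV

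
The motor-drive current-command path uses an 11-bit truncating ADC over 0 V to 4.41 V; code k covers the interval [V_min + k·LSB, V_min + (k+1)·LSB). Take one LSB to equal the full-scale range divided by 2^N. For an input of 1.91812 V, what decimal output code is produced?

890

Range is 4.41 V. LSB = 4.41 V / 2^11 ≈ 2.153 mV.
(V_in − V_min) × 2^11/range = (1.91812 − (0)) × 2048/4.41 = 890.773.
Floor → code = 890.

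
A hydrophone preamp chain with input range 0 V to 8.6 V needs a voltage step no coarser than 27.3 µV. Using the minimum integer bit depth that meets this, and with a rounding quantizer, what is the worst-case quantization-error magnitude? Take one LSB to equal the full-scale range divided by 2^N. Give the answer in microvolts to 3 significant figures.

8.20 µV

Range is 8.6 V.
Need 2^N ≥ 8.6 V / 27.3 µV = 315000 → N_min = 19.
LSB = 8.6 V ÷ 2^19 = 8.6/524288 V = 16.403 µV.
Max error for round-to-nearest is LSB/2 = 8.20 µV.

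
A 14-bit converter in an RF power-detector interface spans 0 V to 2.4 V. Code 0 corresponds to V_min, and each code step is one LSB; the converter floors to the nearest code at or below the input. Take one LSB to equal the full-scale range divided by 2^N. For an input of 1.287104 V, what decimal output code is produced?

Range is 2.4 V. LSB = 2.4 V / 2^14 ≈ 146.5 µV.
(V_in − V_min) × 2^14/range = (1.287104 − (0)) × 16384/2.4 = 8786.630.
Floor → code = 8786.

8786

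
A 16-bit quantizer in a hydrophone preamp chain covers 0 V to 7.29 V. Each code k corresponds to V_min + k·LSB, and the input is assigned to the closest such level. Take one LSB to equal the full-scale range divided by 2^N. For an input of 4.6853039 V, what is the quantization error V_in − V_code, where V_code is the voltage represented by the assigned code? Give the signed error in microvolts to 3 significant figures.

Range is 7.29 V. LSB = 7.29 V / 2^16 ≈ 111.2 µV.
Position in LSBs: (4.6853039 − (0)) × 65536/7.29 = 42120.1751; rounding gives k = 42120.
Reconstructed level: 0 + 42120 × 7.29/65536 V = 4.6852844238 V.
e = 4.6853039 − (4.6852844238) = +19.5 µV.

+19.5 µV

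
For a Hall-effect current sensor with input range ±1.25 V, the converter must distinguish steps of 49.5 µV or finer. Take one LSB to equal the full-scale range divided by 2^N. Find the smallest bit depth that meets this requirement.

16 bits

Full-scale range = 1.25 V − (-1.25 V) = 2.5 V.
Required number of levels: 2.5/49.5 µV = 50505; smallest N with 2^N ≥ that is 16.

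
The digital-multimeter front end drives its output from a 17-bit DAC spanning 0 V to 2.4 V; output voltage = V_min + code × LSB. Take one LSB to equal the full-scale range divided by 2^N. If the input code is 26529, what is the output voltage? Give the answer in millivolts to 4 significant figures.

485.8 mV

Span = 2.4 V. LSB = 2.4 V / 2^17.
V_out = 0 + 26529 × (2.4/131072) V
      = 0 + 0.485760 = 0.485760 V.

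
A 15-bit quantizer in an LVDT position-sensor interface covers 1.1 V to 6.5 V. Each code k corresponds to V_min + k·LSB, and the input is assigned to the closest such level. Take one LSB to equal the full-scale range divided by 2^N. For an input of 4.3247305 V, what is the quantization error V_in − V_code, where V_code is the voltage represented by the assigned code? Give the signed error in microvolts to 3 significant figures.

Range = 6.5 − (1.1) = 5.4 V. LSB = 5.4 V / 2^15 ≈ 164.8 µV.
Position in LSBs: (4.3247305 − (1.1)) × 32768/5.4 = 19568.1424; rounding gives k = 19568.
Reconstructed level: 1.1 + 19568 × 5.4/32768 V = 4.3247070313 V.
V_in − V_code = 4.3247305 − (4.3247070313) = +23.5 µV.

+23.5 µV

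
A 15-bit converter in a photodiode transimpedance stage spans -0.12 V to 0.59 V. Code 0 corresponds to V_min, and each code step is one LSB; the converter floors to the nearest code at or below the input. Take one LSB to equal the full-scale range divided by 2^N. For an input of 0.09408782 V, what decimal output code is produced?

9880

Span: 0.59 V − (-0.12 V) = 0.71 V. LSB = 0.71 V / 2^15 ≈ 21.67 µV.
code = ⌊(V_in − V_min)/LSB⌋ = ⌊(V_in − V_min) × 2^15 / range⌋
     = ⌊(0.09408782 − (-0.12)) × 32768 / 0.71⌋ = ⌊0.21408782 × 32768/0.71⌋
     = ⌊9880.605⌋ = 9880.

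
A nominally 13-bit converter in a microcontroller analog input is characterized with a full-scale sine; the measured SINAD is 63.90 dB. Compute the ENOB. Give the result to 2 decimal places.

10.32 bits

ENOB = (63.90 − 1.76)/6.02 = 10.3223 bits.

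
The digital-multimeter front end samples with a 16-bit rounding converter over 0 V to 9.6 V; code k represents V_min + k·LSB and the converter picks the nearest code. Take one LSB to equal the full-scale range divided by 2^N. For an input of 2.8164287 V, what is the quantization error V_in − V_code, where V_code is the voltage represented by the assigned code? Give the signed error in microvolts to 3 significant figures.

V_FS = 9.6 V. LSB = 9.6 V / 2^16 ≈ 146.5 µV.
Position in LSBs: (2.8164287 − (0)) × 65536/9.6 = 19226.8199; rounding gives k = 19227.
Reconstructed level: 0 + 19227 × 9.6/65536 V = 2.8164550781 V.
Error = V_in − V_code = 2.8164287 − (2.8164550781) = −26.4 µV.

−26.4 µV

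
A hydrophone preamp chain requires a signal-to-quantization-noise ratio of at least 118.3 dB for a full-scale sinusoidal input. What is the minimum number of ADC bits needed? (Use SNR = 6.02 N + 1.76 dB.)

20 bits

N ≥ (118.3 − 1.76)/6.02 = 19.359 → N_min = 20.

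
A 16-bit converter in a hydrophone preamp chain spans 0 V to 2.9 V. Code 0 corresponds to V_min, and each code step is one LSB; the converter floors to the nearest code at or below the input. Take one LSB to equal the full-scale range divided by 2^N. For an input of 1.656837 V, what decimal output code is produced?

37442

Span = 2.9 V. LSB = 2.9 V / 2^16 ≈ 44.25 µV.
(V_in − V_min) × 2^16/range = (1.656837 − (0)) × 65536/2.9 = 37442.231.
Floor → code = 37442.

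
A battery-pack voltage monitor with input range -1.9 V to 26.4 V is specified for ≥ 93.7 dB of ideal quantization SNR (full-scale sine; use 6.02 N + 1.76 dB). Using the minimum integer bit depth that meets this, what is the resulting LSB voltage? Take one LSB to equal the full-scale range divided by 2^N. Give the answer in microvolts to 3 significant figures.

432 µV

Range = 26.4 − (-1.9) = 28.3 V.
Required N = ⌈(93.7 − 1.76)/6.02⌉ = ⌈15.272⌉ = 16.
LSB = 28.3 V / 2^16 = 432 µV.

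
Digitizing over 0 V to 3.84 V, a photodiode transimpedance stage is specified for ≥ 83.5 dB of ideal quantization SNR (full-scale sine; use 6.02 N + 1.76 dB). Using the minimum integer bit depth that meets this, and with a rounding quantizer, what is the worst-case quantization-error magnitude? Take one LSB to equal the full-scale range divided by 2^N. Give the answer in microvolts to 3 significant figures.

117 µV

Range is 3.84 V.
6.02 N + 1.76 ≥ 83.5 gives N ≥ 13.578, so the minimum integer is 14.
LSB = 3.84 V ÷ 2^14 = 3.84/16384 V = 234.38 µV.
Half an LSB is 117 µV.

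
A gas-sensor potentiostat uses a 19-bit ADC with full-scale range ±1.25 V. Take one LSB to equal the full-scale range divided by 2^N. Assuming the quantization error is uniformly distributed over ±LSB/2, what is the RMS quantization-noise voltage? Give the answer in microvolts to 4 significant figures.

Full-scale range = 1.25 V − (-1.25 V) = 2.5 V.
LSB = 2.5 V ÷ 2^19 = 2.5/524288 V = 4.76837 µV.
σ_q = LSB/√12 = 4.76837 µV/3.4641 = 1.377 µV.

1.377 µV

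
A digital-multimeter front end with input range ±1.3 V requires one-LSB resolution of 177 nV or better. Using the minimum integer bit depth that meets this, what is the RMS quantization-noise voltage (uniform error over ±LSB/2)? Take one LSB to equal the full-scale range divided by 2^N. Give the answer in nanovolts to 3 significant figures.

44.7 nV

Span: 1.3 V − (-1.3 V) = 2.6 V.
Required number of levels: 2.6/177 nV = 1.4689e7; smallest N with 2^N ≥ that is 24.
One LSB is 2.6 V / 16777216 = 154.97 nV.
V_rms = LSB/√12 = 44.7 nV.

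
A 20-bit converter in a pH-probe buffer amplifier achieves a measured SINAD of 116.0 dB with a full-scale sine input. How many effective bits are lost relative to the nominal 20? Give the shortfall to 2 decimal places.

1.02 bits

Effective bits = (116.0 − 1.76)/6.02 = 18.9767.
Lost resolution: 20 − 18.9767 = 1.0233 bits.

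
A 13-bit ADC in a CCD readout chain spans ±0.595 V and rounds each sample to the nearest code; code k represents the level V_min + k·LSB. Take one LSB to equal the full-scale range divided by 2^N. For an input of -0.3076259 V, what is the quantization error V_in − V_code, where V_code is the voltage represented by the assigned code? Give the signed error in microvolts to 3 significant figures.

Range = 0.595 − (-0.595) = 1.19 V. LSB = 1.19 V / 2^13 ≈ 145.3 µV.
(V_in − V_min)/LSB = (-0.3076259 − (-0.595)) × 8192/1.19 = 1978.2930 → nearest code k = 1978.
Reconstructed level: -0.595 + 1978 × 1.19/8192 V = -0.3076684570 V.
Error = V_in − V_code = -0.3076259 − (-0.3076684570) = +42.6 µV.

+42.6 µV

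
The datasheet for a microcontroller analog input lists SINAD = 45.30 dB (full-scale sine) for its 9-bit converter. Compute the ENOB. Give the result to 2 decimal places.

Inverting SNR = 6.02 N + 1.76: N_eff = (45.30 − 1.76)/6.02 = 7.2326.

7.23 bits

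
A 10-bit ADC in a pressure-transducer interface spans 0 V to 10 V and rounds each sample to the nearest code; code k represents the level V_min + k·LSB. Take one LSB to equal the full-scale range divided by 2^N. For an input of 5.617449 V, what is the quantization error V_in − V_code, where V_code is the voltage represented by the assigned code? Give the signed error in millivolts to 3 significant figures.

Span = 10 V. LSB = 10 V / 2^10 ≈ 9.766 mV.
Position in LSBs: (5.617449 − (0)) × 1024/10 = 575.2268; rounding gives k = 575.
V_code = V_min + k × range/2^10 = 0 + 575 × 10/1024 = 5.615234375 V.
e = 5.617449 − (5.615234375) = +2.21 mV.

+2.21 mV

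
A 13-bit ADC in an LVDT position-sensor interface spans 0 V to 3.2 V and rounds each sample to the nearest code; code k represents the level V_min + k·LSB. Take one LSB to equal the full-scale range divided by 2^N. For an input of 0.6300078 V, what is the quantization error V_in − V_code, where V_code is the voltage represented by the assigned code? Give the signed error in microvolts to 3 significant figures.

−70.3 µV

V_FS = 3.2 V. LSB = 3.2 V / 2^13 ≈ 390.6 µV.
Position in LSBs: (0.6300078 − (0)) × 8192/3.2 = 1612.8200; rounding gives k = 1613.
V_code = V_min + k × range/2^13 = 0 + 1613 × 3.2/8192 = 0.6300781250 V.
Error = V_in − V_code = 0.6300078 − (0.6300781250) = −70.3 µV.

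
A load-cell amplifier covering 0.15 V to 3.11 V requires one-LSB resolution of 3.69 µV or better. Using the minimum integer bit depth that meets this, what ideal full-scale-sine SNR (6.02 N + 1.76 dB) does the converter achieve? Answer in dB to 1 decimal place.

Range = 3.11 − (0.15) = 2.96 V.
Need 2^N ≥ 2.96 V / 3.69 µV = 802200 → N_min = 20.
SNR = 6.02 × 20 + 1.76 = 122.16 dB.

122.2 dB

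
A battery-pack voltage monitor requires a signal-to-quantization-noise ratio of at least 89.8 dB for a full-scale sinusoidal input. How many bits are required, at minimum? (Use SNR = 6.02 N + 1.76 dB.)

15 bits

Solving 6.02 N ≥ 89.8 − 1.76: N ≥ 14.625. Round up → N = 15.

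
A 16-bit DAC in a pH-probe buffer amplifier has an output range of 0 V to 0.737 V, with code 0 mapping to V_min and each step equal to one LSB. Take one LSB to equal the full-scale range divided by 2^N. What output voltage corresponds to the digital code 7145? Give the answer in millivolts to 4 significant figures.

80.35 mV

Range is 0.737 V. LSB = 0.737 V / 2^16.
V_out = V_min + code × LSB = 0 V + 7145 × 0.737 V / 65536
      = 0 + 0.0803507 = 0.0803507 V.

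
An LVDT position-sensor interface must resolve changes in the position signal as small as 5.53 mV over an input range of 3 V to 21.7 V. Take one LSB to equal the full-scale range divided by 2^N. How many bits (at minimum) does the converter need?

12 bits

Full-scale range = 21.7 V − (3 V) = 18.7 V.
Levels needed ≥ 18.7/5.53 mV = 3382. 2^12 = 4096 suffices, so N_min = 12.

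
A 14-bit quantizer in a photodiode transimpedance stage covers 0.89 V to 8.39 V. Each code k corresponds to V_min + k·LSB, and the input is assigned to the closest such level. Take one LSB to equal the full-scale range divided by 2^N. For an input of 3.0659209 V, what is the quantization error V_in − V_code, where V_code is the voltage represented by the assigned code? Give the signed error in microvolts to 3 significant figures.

Full-scale range = 8.39 V − (0.89 V) = 7.5 V. LSB = 7.5 V / 2^14 ≈ 457.8 µV.
(3.0659209 − (0.89)) / LSB = 2.1759209 × 16384/7.5 = 4753.3717. Nearest integer: k = 4753.
V_code = V_min + k × range/2^14 = 0.89 + 4753 × 7.5/16384 = 3.0657507324 V.
e = 3.0659209 − (3.0657507324) = +170 µV.

+170 µV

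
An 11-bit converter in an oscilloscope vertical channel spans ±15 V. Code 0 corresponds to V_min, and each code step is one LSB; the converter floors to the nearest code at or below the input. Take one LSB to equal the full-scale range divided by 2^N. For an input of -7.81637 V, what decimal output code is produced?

490

The full-scale span is 15 − (-15) = 30 V. LSB = 30 V / 2^11 ≈ 14.65 mV.
(V_in − V_min) × 2^11/range = (-7.81637 − (-15)) × 2048/30 = 490.402.
Floor → code = 490.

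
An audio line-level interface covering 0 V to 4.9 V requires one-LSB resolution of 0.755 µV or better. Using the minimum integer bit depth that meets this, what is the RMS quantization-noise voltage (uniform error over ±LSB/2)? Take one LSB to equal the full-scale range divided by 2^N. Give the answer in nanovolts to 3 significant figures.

Full-scale range = 4.9 V.
4.9 V / 0.755 µV = 6.490e6. Since 2^22 = 4194304 and 2^23 = 8388608, N = 23.
One LSB is 4.9 V / 8388608 = 0.58413 µV.
RMS noise = LSB/√12 = 169 nV.

169 nV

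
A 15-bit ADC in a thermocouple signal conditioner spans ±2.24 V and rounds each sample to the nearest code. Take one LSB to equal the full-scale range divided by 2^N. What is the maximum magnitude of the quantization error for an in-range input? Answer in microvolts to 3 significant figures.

Span: 2.24 V − (-2.24 V) = 4.48 V.
LSB = 4.48 V ÷ 2^15 = 4.48/32768 V = 136.72 µV.
Worst-case error for round-to-nearest is half an LSB: 68.4 µV.

68.4 µV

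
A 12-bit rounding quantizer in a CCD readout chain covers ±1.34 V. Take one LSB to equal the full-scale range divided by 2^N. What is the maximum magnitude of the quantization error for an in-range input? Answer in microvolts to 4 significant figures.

Full-scale range = 1.34 V − (-1.34 V) = 2.68 V.
LSB = 2.68 V / 2^12 = 0.654297 mV.
|e|_max = LSB/2 = 327.1 µV.

327.1 µV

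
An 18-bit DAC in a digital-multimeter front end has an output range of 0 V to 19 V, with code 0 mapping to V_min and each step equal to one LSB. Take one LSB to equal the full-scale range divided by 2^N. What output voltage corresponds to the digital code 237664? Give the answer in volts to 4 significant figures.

17.23 V

Range is 19 V. LSB = 19 V / 2^18.
V_out = V_min + code × LSB = 0 V + 237664 × 19 V / 262144
      = 0 V + 17.2257 V = 17.2257 V.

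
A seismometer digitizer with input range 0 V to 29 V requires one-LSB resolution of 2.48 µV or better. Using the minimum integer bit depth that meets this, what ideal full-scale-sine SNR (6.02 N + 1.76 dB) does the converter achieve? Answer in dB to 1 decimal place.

Full-scale range = 29 V.
Need 2^N ≥ 29 V / 2.48 µV = 1.169e7 → N_min = 24.
6.02(24) + 1.76 = 146.24 dB.

146.2 dB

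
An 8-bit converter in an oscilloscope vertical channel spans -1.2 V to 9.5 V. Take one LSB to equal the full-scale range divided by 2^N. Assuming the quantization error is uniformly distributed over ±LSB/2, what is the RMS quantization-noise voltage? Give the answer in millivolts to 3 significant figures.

12.1 mV

Range = 9.5 − (-1.2) = 10.7 V.
One LSB is 10.7 V / 256 = 41.797 mV.
RMS of a uniform error over width LSB is LSB/√12 = 12.1 mV.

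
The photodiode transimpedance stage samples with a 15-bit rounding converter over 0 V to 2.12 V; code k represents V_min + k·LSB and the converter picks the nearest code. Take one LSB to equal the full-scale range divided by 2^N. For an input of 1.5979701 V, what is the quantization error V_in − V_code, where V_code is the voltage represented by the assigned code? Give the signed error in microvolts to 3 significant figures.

+12.3 µV

Span = 2.12 V. LSB = 2.12 V / 2^15 ≈ 64.70 µV.
Position in LSBs: (1.5979701 − (0)) × 32768/2.12 = 24699.1907; rounding gives k = 24699.
V_code = V_min + k × range/2^15 = 0 + 24699 × 2.12/32768 = 1.5979577637 V.
e = 1.5979701 − (1.5979577637) = +12.3 µV.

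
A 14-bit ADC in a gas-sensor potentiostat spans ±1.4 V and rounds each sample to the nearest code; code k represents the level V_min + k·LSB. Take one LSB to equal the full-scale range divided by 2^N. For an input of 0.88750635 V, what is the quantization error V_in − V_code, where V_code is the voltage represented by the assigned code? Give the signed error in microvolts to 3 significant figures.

+30.8 µV

The full-scale span is 1.4 − (-1.4) = 2.8 V. LSB = 2.8 V / 2^14 ≈ 170.9 µV.
(0.88750635 − (-1.4)) / LSB = 2.28750635 × 16384/2.8 = 13385.1800. Nearest integer: k = 13385.
V_code = -1.4 + (13385/16384) × 2.8 = 0.88747558594 V.
e = 0.88750635 − (0.88747558594) = +30.8 µV.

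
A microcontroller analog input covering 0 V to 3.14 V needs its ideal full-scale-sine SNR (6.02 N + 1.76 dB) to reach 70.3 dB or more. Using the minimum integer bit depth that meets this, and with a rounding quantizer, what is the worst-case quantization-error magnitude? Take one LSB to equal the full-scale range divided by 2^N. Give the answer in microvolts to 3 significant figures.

Full-scale range = 3.14 V.
Solving 6.02 N ≥ 70.3 − 1.76: N ≥ 11.385. Round up → N = 12.
Step size = 3.14/4096 V = 0.76660 mV.
Max error for round-to-nearest is LSB/2 = 383 µV.

383 µV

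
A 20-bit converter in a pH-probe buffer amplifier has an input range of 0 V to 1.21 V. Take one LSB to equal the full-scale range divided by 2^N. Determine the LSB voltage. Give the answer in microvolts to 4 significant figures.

1.154 µV

Range is 1.21 V.
2^20 = 1048576 levels.
LSB = 1.21 V / 2^20 = 1.154 µV.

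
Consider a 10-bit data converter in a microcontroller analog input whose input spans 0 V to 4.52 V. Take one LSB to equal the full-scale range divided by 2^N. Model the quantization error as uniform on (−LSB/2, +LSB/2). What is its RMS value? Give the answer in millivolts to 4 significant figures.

Range is 4.52 V.
Step size = 4.52/1024 V = 4.41406 mV.
σ_q = LSB/√12 = 4.41406 mV/3.4641 = 1.274 mV.

1.274 mV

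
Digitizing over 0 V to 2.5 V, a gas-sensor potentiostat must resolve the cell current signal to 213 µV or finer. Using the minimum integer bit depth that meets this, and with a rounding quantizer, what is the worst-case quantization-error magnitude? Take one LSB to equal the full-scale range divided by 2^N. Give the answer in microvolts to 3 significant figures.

76.3 µV

V_FS = 2.5 V.
2.5 V / 213 µV = 11740. Since 2^13 = 8192 and 2^14 = 16384, N = 14.
Step size = 2.5/16384 V = 152.59 µV.
|e|_max = LSB/2 = 76.3 µV.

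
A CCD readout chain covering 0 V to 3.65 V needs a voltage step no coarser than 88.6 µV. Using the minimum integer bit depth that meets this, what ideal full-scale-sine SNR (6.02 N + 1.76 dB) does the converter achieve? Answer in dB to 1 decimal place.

Range is 3.65 V.
Required number of levels: 3.65/88.6 µV = 41196; smallest N with 2^N ≥ that is 16.
SNR = 6.02 × 16 + 1.76 = 98.08 dB.

98.1 dB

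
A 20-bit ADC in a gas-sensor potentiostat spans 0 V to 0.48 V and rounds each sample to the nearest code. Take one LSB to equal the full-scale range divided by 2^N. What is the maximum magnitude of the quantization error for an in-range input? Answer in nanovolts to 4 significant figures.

Span = 0.48 V.
LSB = 0.48 V / 2^20 = 457.764 nV.
|e|_max = LSB/2 = 228.9 nV.

228.9 nV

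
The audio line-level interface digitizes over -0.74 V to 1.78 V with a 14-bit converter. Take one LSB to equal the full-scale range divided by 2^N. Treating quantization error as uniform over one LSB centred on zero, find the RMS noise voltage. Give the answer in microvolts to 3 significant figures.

Span: 1.78 V − (-0.74 V) = 2.52 V.
LSB = 2.52 V ÷ 2^14 = 2.52/16384 V = 153.81 µV.
For a uniform distribution on [−LSB/2, +LSB/2], V_rms = LSB/√12 = 153.81 µV/3.4641 = 44.4 µV.

44.4 µV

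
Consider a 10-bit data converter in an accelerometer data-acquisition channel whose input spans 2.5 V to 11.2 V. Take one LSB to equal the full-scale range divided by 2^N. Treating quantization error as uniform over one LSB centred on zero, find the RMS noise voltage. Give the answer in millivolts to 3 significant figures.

2.45 mV

Full-scale range = 11.2 V − (2.5 V) = 8.7 V.
One LSB is 8.7 V / 1024 = 8.4961 mV.
σ_q = LSB/√12 = 8.4961 mV/3.4641 = 2.45 mV.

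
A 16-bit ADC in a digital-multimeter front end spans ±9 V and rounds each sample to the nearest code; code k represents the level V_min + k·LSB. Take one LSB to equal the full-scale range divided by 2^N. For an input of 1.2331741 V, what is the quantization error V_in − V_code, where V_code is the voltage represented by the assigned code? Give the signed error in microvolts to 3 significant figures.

−41.2 µV

The full-scale span is 9 − (-9) = 18 V. LSB = 18 V / 2^16 ≈ 274.7 µV.
Position in LSBs: (1.2331741 − (-9)) × 65536/18 = 37257.8499; rounding gives k = 37258.
V_code = -9 + (37258/65536) × 18 = 1.2332153320 V.
V_in − V_code = 1.2331741 − (1.2332153320) = −41.2 µV.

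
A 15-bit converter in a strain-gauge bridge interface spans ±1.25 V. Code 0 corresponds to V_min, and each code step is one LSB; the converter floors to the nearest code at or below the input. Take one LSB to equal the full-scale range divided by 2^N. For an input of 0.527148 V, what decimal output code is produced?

The full-scale span is 1.25 − (-1.25) = 2.5 V. LSB = 2.5 V / 2^15 ≈ 76.29 µV.
code = ⌊(V_in − V_min)/LSB⌋ = ⌊(V_in − V_min) × 2^15 / range⌋
     = ⌊(0.527148 − (-1.25)) × 32768 / 2.5⌋ = ⌊1.777148 × 32768/2.5⌋
     = ⌊23293.434⌋ = 23293.

23293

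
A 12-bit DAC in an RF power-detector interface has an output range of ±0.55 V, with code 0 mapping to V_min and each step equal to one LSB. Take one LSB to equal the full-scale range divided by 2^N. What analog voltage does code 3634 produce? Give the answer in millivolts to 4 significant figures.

425.9 mV

Span: 0.55 V − (-0.55 V) = 1.1 V. LSB = 1.1 V / 2^12.
Output = V_min + (3634/4096) × range = -0.55 + 0.887207 × 1.1 V
      = -0.55 + 0.975928 = 0.425928 V.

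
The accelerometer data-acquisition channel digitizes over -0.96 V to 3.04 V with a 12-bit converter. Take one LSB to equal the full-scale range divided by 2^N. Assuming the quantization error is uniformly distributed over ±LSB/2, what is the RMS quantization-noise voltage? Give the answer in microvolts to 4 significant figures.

281.9 µV

Range = 3.04 − (-0.96) = 4 V.
LSB = 4 V ÷ 2^12 = 4/4096 V = 0.976563 mV.
V_rms = LSB/√12 = 0.976563 mV / √12 = 281.9 µV.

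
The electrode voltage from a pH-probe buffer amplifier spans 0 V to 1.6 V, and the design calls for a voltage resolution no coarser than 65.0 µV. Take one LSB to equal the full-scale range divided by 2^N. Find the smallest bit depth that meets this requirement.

Range is 1.6 V.
1.6 V / 65.0 µV = 24620. Since 2^14 = 16384 and 2^15 = 32768, N = 15.

15 bits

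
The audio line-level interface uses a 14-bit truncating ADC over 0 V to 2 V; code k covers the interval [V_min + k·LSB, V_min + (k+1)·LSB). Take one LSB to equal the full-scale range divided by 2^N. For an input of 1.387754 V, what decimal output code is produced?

11368

Span = 2 V. LSB = 2 V / 2^14 ≈ 122.1 µV.
(V_in − V_min) × 2^14/range = (1.387754 − (0)) × 16384/2 = 11368.481.
Floor → code = 11368.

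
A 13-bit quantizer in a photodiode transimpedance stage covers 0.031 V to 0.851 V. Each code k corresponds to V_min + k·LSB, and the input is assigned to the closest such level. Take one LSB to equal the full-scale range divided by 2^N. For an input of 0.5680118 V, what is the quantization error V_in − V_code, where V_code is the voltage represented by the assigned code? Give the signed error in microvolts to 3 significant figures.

−12.1 µV

Full-scale range = 0.851 V − (0.031 V) = 0.82 V. LSB = 0.82 V / 2^13 ≈ 100.1 µV.
(0.5680118 − (0.031)) / LSB = 0.5370118 × 8192/0.82 = 5364.8789. Nearest integer: k = 5365.
V_code = 0.031 + (5365/8192) × 0.82 = 0.5680239258 V.
e = 0.5680118 − (0.5680239258) = −12.1 µV.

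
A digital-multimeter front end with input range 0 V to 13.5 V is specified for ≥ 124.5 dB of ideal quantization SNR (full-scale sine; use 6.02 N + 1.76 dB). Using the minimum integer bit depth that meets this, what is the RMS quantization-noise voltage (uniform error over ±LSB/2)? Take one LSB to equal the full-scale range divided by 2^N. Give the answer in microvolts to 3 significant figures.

1.86 µV

Span = 13.5 V.
6.02 N + 1.76 ≥ 124.5 gives N ≥ 20.389, so the minimum integer is 21.
One LSB is 13.5 V / 2097152 = 6.4373 µV.
V_rms = LSB/√12 = 1.86 µV.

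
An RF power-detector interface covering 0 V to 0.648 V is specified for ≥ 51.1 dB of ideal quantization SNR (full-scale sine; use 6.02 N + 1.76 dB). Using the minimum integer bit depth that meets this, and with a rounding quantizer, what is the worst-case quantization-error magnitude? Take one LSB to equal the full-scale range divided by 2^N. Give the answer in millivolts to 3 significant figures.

0.633 mV

Full-scale range = 0.648 V.
Required N = ⌈(51.1 − 1.76)/6.02⌉ = ⌈8.196⌉ = 9.
LSB = 0.648 V ÷ 2^9 = 0.648/512 V = 1.2656 mV.
|e|_max = LSB/2 = 0.633 mV.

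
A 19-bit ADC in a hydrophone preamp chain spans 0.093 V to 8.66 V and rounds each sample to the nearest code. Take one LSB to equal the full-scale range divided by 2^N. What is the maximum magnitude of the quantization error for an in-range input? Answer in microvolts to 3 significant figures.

Span: 8.66 V − (0.093 V) = 8.567 V.
LSB = 8.567 V / 2^19 = 16.340 µV.
|e|_max = LSB/2 = 8.17 µV.

8.17 µV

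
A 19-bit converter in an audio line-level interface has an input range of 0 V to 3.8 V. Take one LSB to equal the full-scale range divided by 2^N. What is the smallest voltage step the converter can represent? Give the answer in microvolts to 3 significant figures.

Full-scale range = 3.8 V.
Number of codes = 2^19 = 524288.
LSB = 3.8 V / 2^19 = 7.25 µV.

7.25 µV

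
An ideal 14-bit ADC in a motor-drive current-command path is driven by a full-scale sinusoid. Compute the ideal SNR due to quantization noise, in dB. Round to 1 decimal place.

86.0 dB

For an ideal N-bit converter with full-scale sine input, SNR = 6.02 N + 1.76 dB. SNR = 6.02 × 14 + 1.76 = 84.28 + 1.76 = 86.04 dB.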